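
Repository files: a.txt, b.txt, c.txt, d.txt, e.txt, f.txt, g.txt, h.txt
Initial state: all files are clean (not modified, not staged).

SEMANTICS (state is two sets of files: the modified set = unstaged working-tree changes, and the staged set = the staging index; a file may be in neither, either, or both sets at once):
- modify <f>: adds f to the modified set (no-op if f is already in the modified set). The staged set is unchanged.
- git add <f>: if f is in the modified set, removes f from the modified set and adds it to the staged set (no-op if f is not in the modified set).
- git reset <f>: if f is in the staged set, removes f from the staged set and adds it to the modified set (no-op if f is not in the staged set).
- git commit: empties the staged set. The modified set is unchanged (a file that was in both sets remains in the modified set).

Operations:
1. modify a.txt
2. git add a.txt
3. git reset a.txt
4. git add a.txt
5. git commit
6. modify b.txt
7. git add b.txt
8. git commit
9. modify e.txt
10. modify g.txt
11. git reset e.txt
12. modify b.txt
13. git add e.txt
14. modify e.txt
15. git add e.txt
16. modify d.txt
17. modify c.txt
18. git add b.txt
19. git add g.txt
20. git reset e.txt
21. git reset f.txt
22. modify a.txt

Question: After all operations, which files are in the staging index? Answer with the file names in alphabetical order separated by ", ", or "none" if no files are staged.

After op 1 (modify a.txt): modified={a.txt} staged={none}
After op 2 (git add a.txt): modified={none} staged={a.txt}
After op 3 (git reset a.txt): modified={a.txt} staged={none}
After op 4 (git add a.txt): modified={none} staged={a.txt}
After op 5 (git commit): modified={none} staged={none}
After op 6 (modify b.txt): modified={b.txt} staged={none}
After op 7 (git add b.txt): modified={none} staged={b.txt}
After op 8 (git commit): modified={none} staged={none}
After op 9 (modify e.txt): modified={e.txt} staged={none}
After op 10 (modify g.txt): modified={e.txt, g.txt} staged={none}
After op 11 (git reset e.txt): modified={e.txt, g.txt} staged={none}
After op 12 (modify b.txt): modified={b.txt, e.txt, g.txt} staged={none}
After op 13 (git add e.txt): modified={b.txt, g.txt} staged={e.txt}
After op 14 (modify e.txt): modified={b.txt, e.txt, g.txt} staged={e.txt}
After op 15 (git add e.txt): modified={b.txt, g.txt} staged={e.txt}
After op 16 (modify d.txt): modified={b.txt, d.txt, g.txt} staged={e.txt}
After op 17 (modify c.txt): modified={b.txt, c.txt, d.txt, g.txt} staged={e.txt}
After op 18 (git add b.txt): modified={c.txt, d.txt, g.txt} staged={b.txt, e.txt}
After op 19 (git add g.txt): modified={c.txt, d.txt} staged={b.txt, e.txt, g.txt}
After op 20 (git reset e.txt): modified={c.txt, d.txt, e.txt} staged={b.txt, g.txt}
After op 21 (git reset f.txt): modified={c.txt, d.txt, e.txt} staged={b.txt, g.txt}
After op 22 (modify a.txt): modified={a.txt, c.txt, d.txt, e.txt} staged={b.txt, g.txt}

Answer: b.txt, g.txt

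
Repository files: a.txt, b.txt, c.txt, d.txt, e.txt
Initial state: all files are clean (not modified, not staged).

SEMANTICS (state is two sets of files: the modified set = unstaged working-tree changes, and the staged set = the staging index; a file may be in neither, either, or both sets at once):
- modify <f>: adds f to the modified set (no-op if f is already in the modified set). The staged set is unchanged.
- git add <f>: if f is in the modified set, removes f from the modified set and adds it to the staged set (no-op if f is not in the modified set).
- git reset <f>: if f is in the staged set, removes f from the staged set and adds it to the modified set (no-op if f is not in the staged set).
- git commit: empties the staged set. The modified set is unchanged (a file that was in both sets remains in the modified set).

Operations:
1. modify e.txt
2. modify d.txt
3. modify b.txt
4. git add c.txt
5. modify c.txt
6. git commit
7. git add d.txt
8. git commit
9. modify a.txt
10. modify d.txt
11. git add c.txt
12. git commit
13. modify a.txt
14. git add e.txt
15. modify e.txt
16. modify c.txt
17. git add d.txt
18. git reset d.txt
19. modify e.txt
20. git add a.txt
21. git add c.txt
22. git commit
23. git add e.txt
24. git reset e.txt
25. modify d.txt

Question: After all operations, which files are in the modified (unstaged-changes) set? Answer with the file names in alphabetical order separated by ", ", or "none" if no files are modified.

After op 1 (modify e.txt): modified={e.txt} staged={none}
After op 2 (modify d.txt): modified={d.txt, e.txt} staged={none}
After op 3 (modify b.txt): modified={b.txt, d.txt, e.txt} staged={none}
After op 4 (git add c.txt): modified={b.txt, d.txt, e.txt} staged={none}
After op 5 (modify c.txt): modified={b.txt, c.txt, d.txt, e.txt} staged={none}
After op 6 (git commit): modified={b.txt, c.txt, d.txt, e.txt} staged={none}
After op 7 (git add d.txt): modified={b.txt, c.txt, e.txt} staged={d.txt}
After op 8 (git commit): modified={b.txt, c.txt, e.txt} staged={none}
After op 9 (modify a.txt): modified={a.txt, b.txt, c.txt, e.txt} staged={none}
After op 10 (modify d.txt): modified={a.txt, b.txt, c.txt, d.txt, e.txt} staged={none}
After op 11 (git add c.txt): modified={a.txt, b.txt, d.txt, e.txt} staged={c.txt}
After op 12 (git commit): modified={a.txt, b.txt, d.txt, e.txt} staged={none}
After op 13 (modify a.txt): modified={a.txt, b.txt, d.txt, e.txt} staged={none}
After op 14 (git add e.txt): modified={a.txt, b.txt, d.txt} staged={e.txt}
After op 15 (modify e.txt): modified={a.txt, b.txt, d.txt, e.txt} staged={e.txt}
After op 16 (modify c.txt): modified={a.txt, b.txt, c.txt, d.txt, e.txt} staged={e.txt}
After op 17 (git add d.txt): modified={a.txt, b.txt, c.txt, e.txt} staged={d.txt, e.txt}
After op 18 (git reset d.txt): modified={a.txt, b.txt, c.txt, d.txt, e.txt} staged={e.txt}
After op 19 (modify e.txt): modified={a.txt, b.txt, c.txt, d.txt, e.txt} staged={e.txt}
After op 20 (git add a.txt): modified={b.txt, c.txt, d.txt, e.txt} staged={a.txt, e.txt}
After op 21 (git add c.txt): modified={b.txt, d.txt, e.txt} staged={a.txt, c.txt, e.txt}
After op 22 (git commit): modified={b.txt, d.txt, e.txt} staged={none}
After op 23 (git add e.txt): modified={b.txt, d.txt} staged={e.txt}
After op 24 (git reset e.txt): modified={b.txt, d.txt, e.txt} staged={none}
After op 25 (modify d.txt): modified={b.txt, d.txt, e.txt} staged={none}

Answer: b.txt, d.txt, e.txt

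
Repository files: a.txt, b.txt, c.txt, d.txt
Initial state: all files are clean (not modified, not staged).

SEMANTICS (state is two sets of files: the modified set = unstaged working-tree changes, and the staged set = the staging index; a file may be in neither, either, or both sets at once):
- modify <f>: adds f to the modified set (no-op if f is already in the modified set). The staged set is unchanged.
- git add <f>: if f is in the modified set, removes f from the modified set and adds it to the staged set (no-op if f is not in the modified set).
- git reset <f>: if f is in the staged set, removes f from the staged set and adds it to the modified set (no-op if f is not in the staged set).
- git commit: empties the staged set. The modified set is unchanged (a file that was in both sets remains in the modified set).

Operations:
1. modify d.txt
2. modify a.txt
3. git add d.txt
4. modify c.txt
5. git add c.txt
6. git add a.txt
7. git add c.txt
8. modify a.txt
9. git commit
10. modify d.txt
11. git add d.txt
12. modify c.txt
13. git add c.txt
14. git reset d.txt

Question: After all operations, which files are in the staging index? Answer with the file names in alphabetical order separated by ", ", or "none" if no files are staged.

Answer: c.txt

Derivation:
After op 1 (modify d.txt): modified={d.txt} staged={none}
After op 2 (modify a.txt): modified={a.txt, d.txt} staged={none}
After op 3 (git add d.txt): modified={a.txt} staged={d.txt}
After op 4 (modify c.txt): modified={a.txt, c.txt} staged={d.txt}
After op 5 (git add c.txt): modified={a.txt} staged={c.txt, d.txt}
After op 6 (git add a.txt): modified={none} staged={a.txt, c.txt, d.txt}
After op 7 (git add c.txt): modified={none} staged={a.txt, c.txt, d.txt}
After op 8 (modify a.txt): modified={a.txt} staged={a.txt, c.txt, d.txt}
After op 9 (git commit): modified={a.txt} staged={none}
After op 10 (modify d.txt): modified={a.txt, d.txt} staged={none}
After op 11 (git add d.txt): modified={a.txt} staged={d.txt}
After op 12 (modify c.txt): modified={a.txt, c.txt} staged={d.txt}
After op 13 (git add c.txt): modified={a.txt} staged={c.txt, d.txt}
After op 14 (git reset d.txt): modified={a.txt, d.txt} staged={c.txt}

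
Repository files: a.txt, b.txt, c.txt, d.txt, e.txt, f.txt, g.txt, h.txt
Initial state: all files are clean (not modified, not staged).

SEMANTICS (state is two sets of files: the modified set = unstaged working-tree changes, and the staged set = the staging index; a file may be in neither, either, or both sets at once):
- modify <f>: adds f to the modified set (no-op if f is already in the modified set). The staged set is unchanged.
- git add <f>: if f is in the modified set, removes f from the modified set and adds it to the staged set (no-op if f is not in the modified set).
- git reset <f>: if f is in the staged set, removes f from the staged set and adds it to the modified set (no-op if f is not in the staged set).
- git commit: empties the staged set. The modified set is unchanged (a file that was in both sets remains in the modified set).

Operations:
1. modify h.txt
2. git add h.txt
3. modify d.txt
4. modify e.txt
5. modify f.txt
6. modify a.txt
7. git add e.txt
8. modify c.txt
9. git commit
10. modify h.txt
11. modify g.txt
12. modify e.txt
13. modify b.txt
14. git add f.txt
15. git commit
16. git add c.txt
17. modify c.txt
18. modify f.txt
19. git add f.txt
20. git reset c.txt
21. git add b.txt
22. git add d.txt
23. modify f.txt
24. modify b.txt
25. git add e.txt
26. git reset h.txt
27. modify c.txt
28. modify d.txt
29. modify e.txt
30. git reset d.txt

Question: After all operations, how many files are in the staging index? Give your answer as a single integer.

After op 1 (modify h.txt): modified={h.txt} staged={none}
After op 2 (git add h.txt): modified={none} staged={h.txt}
After op 3 (modify d.txt): modified={d.txt} staged={h.txt}
After op 4 (modify e.txt): modified={d.txt, e.txt} staged={h.txt}
After op 5 (modify f.txt): modified={d.txt, e.txt, f.txt} staged={h.txt}
After op 6 (modify a.txt): modified={a.txt, d.txt, e.txt, f.txt} staged={h.txt}
After op 7 (git add e.txt): modified={a.txt, d.txt, f.txt} staged={e.txt, h.txt}
After op 8 (modify c.txt): modified={a.txt, c.txt, d.txt, f.txt} staged={e.txt, h.txt}
After op 9 (git commit): modified={a.txt, c.txt, d.txt, f.txt} staged={none}
After op 10 (modify h.txt): modified={a.txt, c.txt, d.txt, f.txt, h.txt} staged={none}
After op 11 (modify g.txt): modified={a.txt, c.txt, d.txt, f.txt, g.txt, h.txt} staged={none}
After op 12 (modify e.txt): modified={a.txt, c.txt, d.txt, e.txt, f.txt, g.txt, h.txt} staged={none}
After op 13 (modify b.txt): modified={a.txt, b.txt, c.txt, d.txt, e.txt, f.txt, g.txt, h.txt} staged={none}
After op 14 (git add f.txt): modified={a.txt, b.txt, c.txt, d.txt, e.txt, g.txt, h.txt} staged={f.txt}
After op 15 (git commit): modified={a.txt, b.txt, c.txt, d.txt, e.txt, g.txt, h.txt} staged={none}
After op 16 (git add c.txt): modified={a.txt, b.txt, d.txt, e.txt, g.txt, h.txt} staged={c.txt}
After op 17 (modify c.txt): modified={a.txt, b.txt, c.txt, d.txt, e.txt, g.txt, h.txt} staged={c.txt}
After op 18 (modify f.txt): modified={a.txt, b.txt, c.txt, d.txt, e.txt, f.txt, g.txt, h.txt} staged={c.txt}
After op 19 (git add f.txt): modified={a.txt, b.txt, c.txt, d.txt, e.txt, g.txt, h.txt} staged={c.txt, f.txt}
After op 20 (git reset c.txt): modified={a.txt, b.txt, c.txt, d.txt, e.txt, g.txt, h.txt} staged={f.txt}
After op 21 (git add b.txt): modified={a.txt, c.txt, d.txt, e.txt, g.txt, h.txt} staged={b.txt, f.txt}
After op 22 (git add d.txt): modified={a.txt, c.txt, e.txt, g.txt, h.txt} staged={b.txt, d.txt, f.txt}
After op 23 (modify f.txt): modified={a.txt, c.txt, e.txt, f.txt, g.txt, h.txt} staged={b.txt, d.txt, f.txt}
After op 24 (modify b.txt): modified={a.txt, b.txt, c.txt, e.txt, f.txt, g.txt, h.txt} staged={b.txt, d.txt, f.txt}
After op 25 (git add e.txt): modified={a.txt, b.txt, c.txt, f.txt, g.txt, h.txt} staged={b.txt, d.txt, e.txt, f.txt}
After op 26 (git reset h.txt): modified={a.txt, b.txt, c.txt, f.txt, g.txt, h.txt} staged={b.txt, d.txt, e.txt, f.txt}
After op 27 (modify c.txt): modified={a.txt, b.txt, c.txt, f.txt, g.txt, h.txt} staged={b.txt, d.txt, e.txt, f.txt}
After op 28 (modify d.txt): modified={a.txt, b.txt, c.txt, d.txt, f.txt, g.txt, h.txt} staged={b.txt, d.txt, e.txt, f.txt}
After op 29 (modify e.txt): modified={a.txt, b.txt, c.txt, d.txt, e.txt, f.txt, g.txt, h.txt} staged={b.txt, d.txt, e.txt, f.txt}
After op 30 (git reset d.txt): modified={a.txt, b.txt, c.txt, d.txt, e.txt, f.txt, g.txt, h.txt} staged={b.txt, e.txt, f.txt}
Final staged set: {b.txt, e.txt, f.txt} -> count=3

Answer: 3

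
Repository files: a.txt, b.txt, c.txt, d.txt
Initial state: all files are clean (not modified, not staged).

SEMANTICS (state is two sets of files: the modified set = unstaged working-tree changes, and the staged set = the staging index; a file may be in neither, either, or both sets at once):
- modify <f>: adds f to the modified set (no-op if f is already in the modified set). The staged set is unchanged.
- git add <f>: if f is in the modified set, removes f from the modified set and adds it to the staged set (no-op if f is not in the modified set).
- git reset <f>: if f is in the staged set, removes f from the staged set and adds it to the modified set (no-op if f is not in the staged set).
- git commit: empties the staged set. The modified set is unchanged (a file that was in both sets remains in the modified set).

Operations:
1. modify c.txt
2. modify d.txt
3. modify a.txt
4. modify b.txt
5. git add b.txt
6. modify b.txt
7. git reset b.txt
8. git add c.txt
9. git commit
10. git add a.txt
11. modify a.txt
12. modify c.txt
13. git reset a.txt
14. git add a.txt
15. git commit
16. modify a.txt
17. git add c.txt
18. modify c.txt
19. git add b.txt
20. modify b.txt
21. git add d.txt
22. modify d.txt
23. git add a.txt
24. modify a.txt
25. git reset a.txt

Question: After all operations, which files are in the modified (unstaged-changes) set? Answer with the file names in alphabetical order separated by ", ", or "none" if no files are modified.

Answer: a.txt, b.txt, c.txt, d.txt

Derivation:
After op 1 (modify c.txt): modified={c.txt} staged={none}
After op 2 (modify d.txt): modified={c.txt, d.txt} staged={none}
After op 3 (modify a.txt): modified={a.txt, c.txt, d.txt} staged={none}
After op 4 (modify b.txt): modified={a.txt, b.txt, c.txt, d.txt} staged={none}
After op 5 (git add b.txt): modified={a.txt, c.txt, d.txt} staged={b.txt}
After op 6 (modify b.txt): modified={a.txt, b.txt, c.txt, d.txt} staged={b.txt}
After op 7 (git reset b.txt): modified={a.txt, b.txt, c.txt, d.txt} staged={none}
After op 8 (git add c.txt): modified={a.txt, b.txt, d.txt} staged={c.txt}
After op 9 (git commit): modified={a.txt, b.txt, d.txt} staged={none}
After op 10 (git add a.txt): modified={b.txt, d.txt} staged={a.txt}
After op 11 (modify a.txt): modified={a.txt, b.txt, d.txt} staged={a.txt}
After op 12 (modify c.txt): modified={a.txt, b.txt, c.txt, d.txt} staged={a.txt}
After op 13 (git reset a.txt): modified={a.txt, b.txt, c.txt, d.txt} staged={none}
After op 14 (git add a.txt): modified={b.txt, c.txt, d.txt} staged={a.txt}
After op 15 (git commit): modified={b.txt, c.txt, d.txt} staged={none}
After op 16 (modify a.txt): modified={a.txt, b.txt, c.txt, d.txt} staged={none}
After op 17 (git add c.txt): modified={a.txt, b.txt, d.txt} staged={c.txt}
After op 18 (modify c.txt): modified={a.txt, b.txt, c.txt, d.txt} staged={c.txt}
After op 19 (git add b.txt): modified={a.txt, c.txt, d.txt} staged={b.txt, c.txt}
After op 20 (modify b.txt): modified={a.txt, b.txt, c.txt, d.txt} staged={b.txt, c.txt}
After op 21 (git add d.txt): modified={a.txt, b.txt, c.txt} staged={b.txt, c.txt, d.txt}
After op 22 (modify d.txt): modified={a.txt, b.txt, c.txt, d.txt} staged={b.txt, c.txt, d.txt}
After op 23 (git add a.txt): modified={b.txt, c.txt, d.txt} staged={a.txt, b.txt, c.txt, d.txt}
After op 24 (modify a.txt): modified={a.txt, b.txt, c.txt, d.txt} staged={a.txt, b.txt, c.txt, d.txt}
After op 25 (git reset a.txt): modified={a.txt, b.txt, c.txt, d.txt} staged={b.txt, c.txt, d.txt}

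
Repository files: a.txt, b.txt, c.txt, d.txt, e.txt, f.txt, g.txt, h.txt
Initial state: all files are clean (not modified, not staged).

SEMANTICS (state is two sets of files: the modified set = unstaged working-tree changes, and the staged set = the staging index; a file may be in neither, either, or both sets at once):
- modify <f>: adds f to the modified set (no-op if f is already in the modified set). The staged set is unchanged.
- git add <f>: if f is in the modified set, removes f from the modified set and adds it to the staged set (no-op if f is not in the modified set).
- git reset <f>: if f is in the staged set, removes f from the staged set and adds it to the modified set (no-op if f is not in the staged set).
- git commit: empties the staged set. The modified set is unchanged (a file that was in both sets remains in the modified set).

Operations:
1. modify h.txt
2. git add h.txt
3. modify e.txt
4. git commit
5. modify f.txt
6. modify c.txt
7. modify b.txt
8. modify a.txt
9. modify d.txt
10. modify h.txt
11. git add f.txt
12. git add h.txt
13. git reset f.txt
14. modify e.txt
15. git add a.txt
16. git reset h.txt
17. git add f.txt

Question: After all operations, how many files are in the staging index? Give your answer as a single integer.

After op 1 (modify h.txt): modified={h.txt} staged={none}
After op 2 (git add h.txt): modified={none} staged={h.txt}
After op 3 (modify e.txt): modified={e.txt} staged={h.txt}
After op 4 (git commit): modified={e.txt} staged={none}
After op 5 (modify f.txt): modified={e.txt, f.txt} staged={none}
After op 6 (modify c.txt): modified={c.txt, e.txt, f.txt} staged={none}
After op 7 (modify b.txt): modified={b.txt, c.txt, e.txt, f.txt} staged={none}
After op 8 (modify a.txt): modified={a.txt, b.txt, c.txt, e.txt, f.txt} staged={none}
After op 9 (modify d.txt): modified={a.txt, b.txt, c.txt, d.txt, e.txt, f.txt} staged={none}
After op 10 (modify h.txt): modified={a.txt, b.txt, c.txt, d.txt, e.txt, f.txt, h.txt} staged={none}
After op 11 (git add f.txt): modified={a.txt, b.txt, c.txt, d.txt, e.txt, h.txt} staged={f.txt}
After op 12 (git add h.txt): modified={a.txt, b.txt, c.txt, d.txt, e.txt} staged={f.txt, h.txt}
After op 13 (git reset f.txt): modified={a.txt, b.txt, c.txt, d.txt, e.txt, f.txt} staged={h.txt}
After op 14 (modify e.txt): modified={a.txt, b.txt, c.txt, d.txt, e.txt, f.txt} staged={h.txt}
After op 15 (git add a.txt): modified={b.txt, c.txt, d.txt, e.txt, f.txt} staged={a.txt, h.txt}
After op 16 (git reset h.txt): modified={b.txt, c.txt, d.txt, e.txt, f.txt, h.txt} staged={a.txt}
After op 17 (git add f.txt): modified={b.txt, c.txt, d.txt, e.txt, h.txt} staged={a.txt, f.txt}
Final staged set: {a.txt, f.txt} -> count=2

Answer: 2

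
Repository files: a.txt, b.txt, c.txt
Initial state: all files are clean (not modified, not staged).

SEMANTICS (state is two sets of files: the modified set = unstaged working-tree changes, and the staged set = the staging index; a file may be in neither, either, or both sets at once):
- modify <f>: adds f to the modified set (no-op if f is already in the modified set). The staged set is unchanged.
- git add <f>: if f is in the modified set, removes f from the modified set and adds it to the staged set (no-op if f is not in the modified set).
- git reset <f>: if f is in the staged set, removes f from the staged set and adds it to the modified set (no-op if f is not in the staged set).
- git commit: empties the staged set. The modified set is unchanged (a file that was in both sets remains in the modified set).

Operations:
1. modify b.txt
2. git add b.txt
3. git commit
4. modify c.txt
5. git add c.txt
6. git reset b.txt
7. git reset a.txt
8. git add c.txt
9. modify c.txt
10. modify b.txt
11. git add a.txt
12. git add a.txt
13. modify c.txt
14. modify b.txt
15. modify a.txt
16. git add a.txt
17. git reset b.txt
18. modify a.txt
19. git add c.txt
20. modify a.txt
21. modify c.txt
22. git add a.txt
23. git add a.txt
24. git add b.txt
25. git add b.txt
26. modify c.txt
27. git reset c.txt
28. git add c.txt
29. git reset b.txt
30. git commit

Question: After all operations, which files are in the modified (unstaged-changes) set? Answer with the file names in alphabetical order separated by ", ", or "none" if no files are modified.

Answer: b.txt

Derivation:
After op 1 (modify b.txt): modified={b.txt} staged={none}
After op 2 (git add b.txt): modified={none} staged={b.txt}
After op 3 (git commit): modified={none} staged={none}
After op 4 (modify c.txt): modified={c.txt} staged={none}
After op 5 (git add c.txt): modified={none} staged={c.txt}
After op 6 (git reset b.txt): modified={none} staged={c.txt}
After op 7 (git reset a.txt): modified={none} staged={c.txt}
After op 8 (git add c.txt): modified={none} staged={c.txt}
After op 9 (modify c.txt): modified={c.txt} staged={c.txt}
After op 10 (modify b.txt): modified={b.txt, c.txt} staged={c.txt}
After op 11 (git add a.txt): modified={b.txt, c.txt} staged={c.txt}
After op 12 (git add a.txt): modified={b.txt, c.txt} staged={c.txt}
After op 13 (modify c.txt): modified={b.txt, c.txt} staged={c.txt}
After op 14 (modify b.txt): modified={b.txt, c.txt} staged={c.txt}
After op 15 (modify a.txt): modified={a.txt, b.txt, c.txt} staged={c.txt}
After op 16 (git add a.txt): modified={b.txt, c.txt} staged={a.txt, c.txt}
After op 17 (git reset b.txt): modified={b.txt, c.txt} staged={a.txt, c.txt}
After op 18 (modify a.txt): modified={a.txt, b.txt, c.txt} staged={a.txt, c.txt}
After op 19 (git add c.txt): modified={a.txt, b.txt} staged={a.txt, c.txt}
After op 20 (modify a.txt): modified={a.txt, b.txt} staged={a.txt, c.txt}
After op 21 (modify c.txt): modified={a.txt, b.txt, c.txt} staged={a.txt, c.txt}
After op 22 (git add a.txt): modified={b.txt, c.txt} staged={a.txt, c.txt}
After op 23 (git add a.txt): modified={b.txt, c.txt} staged={a.txt, c.txt}
After op 24 (git add b.txt): modified={c.txt} staged={a.txt, b.txt, c.txt}
After op 25 (git add b.txt): modified={c.txt} staged={a.txt, b.txt, c.txt}
After op 26 (modify c.txt): modified={c.txt} staged={a.txt, b.txt, c.txt}
After op 27 (git reset c.txt): modified={c.txt} staged={a.txt, b.txt}
After op 28 (git add c.txt): modified={none} staged={a.txt, b.txt, c.txt}
After op 29 (git reset b.txt): modified={b.txt} staged={a.txt, c.txt}
After op 30 (git commit): modified={b.txt} staged={none}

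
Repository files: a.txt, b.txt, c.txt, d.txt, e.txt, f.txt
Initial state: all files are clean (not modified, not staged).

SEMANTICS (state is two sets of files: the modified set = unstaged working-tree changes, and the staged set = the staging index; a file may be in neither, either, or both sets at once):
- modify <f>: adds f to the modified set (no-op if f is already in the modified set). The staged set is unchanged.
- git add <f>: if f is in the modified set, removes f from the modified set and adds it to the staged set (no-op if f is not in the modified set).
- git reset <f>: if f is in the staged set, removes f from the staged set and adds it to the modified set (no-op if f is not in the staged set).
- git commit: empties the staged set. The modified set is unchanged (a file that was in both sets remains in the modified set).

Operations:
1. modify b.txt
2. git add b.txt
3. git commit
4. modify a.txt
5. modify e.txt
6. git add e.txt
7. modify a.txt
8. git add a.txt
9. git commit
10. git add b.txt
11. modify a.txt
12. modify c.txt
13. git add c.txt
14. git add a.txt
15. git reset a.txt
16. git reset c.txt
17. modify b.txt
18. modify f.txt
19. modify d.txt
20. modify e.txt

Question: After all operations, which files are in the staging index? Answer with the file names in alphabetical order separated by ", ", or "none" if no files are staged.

After op 1 (modify b.txt): modified={b.txt} staged={none}
After op 2 (git add b.txt): modified={none} staged={b.txt}
After op 3 (git commit): modified={none} staged={none}
After op 4 (modify a.txt): modified={a.txt} staged={none}
After op 5 (modify e.txt): modified={a.txt, e.txt} staged={none}
After op 6 (git add e.txt): modified={a.txt} staged={e.txt}
After op 7 (modify a.txt): modified={a.txt} staged={e.txt}
After op 8 (git add a.txt): modified={none} staged={a.txt, e.txt}
After op 9 (git commit): modified={none} staged={none}
After op 10 (git add b.txt): modified={none} staged={none}
After op 11 (modify a.txt): modified={a.txt} staged={none}
After op 12 (modify c.txt): modified={a.txt, c.txt} staged={none}
After op 13 (git add c.txt): modified={a.txt} staged={c.txt}
After op 14 (git add a.txt): modified={none} staged={a.txt, c.txt}
After op 15 (git reset a.txt): modified={a.txt} staged={c.txt}
After op 16 (git reset c.txt): modified={a.txt, c.txt} staged={none}
After op 17 (modify b.txt): modified={a.txt, b.txt, c.txt} staged={none}
After op 18 (modify f.txt): modified={a.txt, b.txt, c.txt, f.txt} staged={none}
After op 19 (modify d.txt): modified={a.txt, b.txt, c.txt, d.txt, f.txt} staged={none}
After op 20 (modify e.txt): modified={a.txt, b.txt, c.txt, d.txt, e.txt, f.txt} staged={none}

Answer: none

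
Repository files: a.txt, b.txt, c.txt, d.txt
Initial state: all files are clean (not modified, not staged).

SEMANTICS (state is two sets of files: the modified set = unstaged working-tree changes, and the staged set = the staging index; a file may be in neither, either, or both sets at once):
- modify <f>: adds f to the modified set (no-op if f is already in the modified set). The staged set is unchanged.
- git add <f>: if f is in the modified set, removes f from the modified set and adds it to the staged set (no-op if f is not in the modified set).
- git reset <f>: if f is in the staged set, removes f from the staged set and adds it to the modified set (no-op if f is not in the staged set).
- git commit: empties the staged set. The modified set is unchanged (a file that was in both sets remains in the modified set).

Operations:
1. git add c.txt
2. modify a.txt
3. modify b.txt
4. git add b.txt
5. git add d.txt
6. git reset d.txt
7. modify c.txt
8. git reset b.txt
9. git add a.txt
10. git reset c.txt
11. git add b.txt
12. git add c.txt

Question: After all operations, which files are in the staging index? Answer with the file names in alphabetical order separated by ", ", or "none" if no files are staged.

After op 1 (git add c.txt): modified={none} staged={none}
After op 2 (modify a.txt): modified={a.txt} staged={none}
After op 3 (modify b.txt): modified={a.txt, b.txt} staged={none}
After op 4 (git add b.txt): modified={a.txt} staged={b.txt}
After op 5 (git add d.txt): modified={a.txt} staged={b.txt}
After op 6 (git reset d.txt): modified={a.txt} staged={b.txt}
After op 7 (modify c.txt): modified={a.txt, c.txt} staged={b.txt}
After op 8 (git reset b.txt): modified={a.txt, b.txt, c.txt} staged={none}
After op 9 (git add a.txt): modified={b.txt, c.txt} staged={a.txt}
After op 10 (git reset c.txt): modified={b.txt, c.txt} staged={a.txt}
After op 11 (git add b.txt): modified={c.txt} staged={a.txt, b.txt}
After op 12 (git add c.txt): modified={none} staged={a.txt, b.txt, c.txt}

Answer: a.txt, b.txt, c.txt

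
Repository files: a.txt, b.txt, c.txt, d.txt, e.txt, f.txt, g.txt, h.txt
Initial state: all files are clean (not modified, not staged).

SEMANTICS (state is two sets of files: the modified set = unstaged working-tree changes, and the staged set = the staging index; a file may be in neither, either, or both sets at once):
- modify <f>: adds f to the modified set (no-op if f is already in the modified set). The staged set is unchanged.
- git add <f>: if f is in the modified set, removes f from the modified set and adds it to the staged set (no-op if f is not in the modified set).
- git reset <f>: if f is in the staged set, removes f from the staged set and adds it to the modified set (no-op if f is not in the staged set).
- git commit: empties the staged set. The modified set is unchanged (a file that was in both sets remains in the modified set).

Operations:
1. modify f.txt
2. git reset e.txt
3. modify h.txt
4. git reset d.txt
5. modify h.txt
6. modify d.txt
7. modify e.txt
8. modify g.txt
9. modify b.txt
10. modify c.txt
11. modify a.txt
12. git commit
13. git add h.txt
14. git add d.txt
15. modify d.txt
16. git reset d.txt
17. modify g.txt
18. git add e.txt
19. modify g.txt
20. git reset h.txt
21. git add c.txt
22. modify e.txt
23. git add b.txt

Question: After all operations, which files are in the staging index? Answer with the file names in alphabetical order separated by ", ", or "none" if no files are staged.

After op 1 (modify f.txt): modified={f.txt} staged={none}
After op 2 (git reset e.txt): modified={f.txt} staged={none}
After op 3 (modify h.txt): modified={f.txt, h.txt} staged={none}
After op 4 (git reset d.txt): modified={f.txt, h.txt} staged={none}
After op 5 (modify h.txt): modified={f.txt, h.txt} staged={none}
After op 6 (modify d.txt): modified={d.txt, f.txt, h.txt} staged={none}
After op 7 (modify e.txt): modified={d.txt, e.txt, f.txt, h.txt} staged={none}
After op 8 (modify g.txt): modified={d.txt, e.txt, f.txt, g.txt, h.txt} staged={none}
After op 9 (modify b.txt): modified={b.txt, d.txt, e.txt, f.txt, g.txt, h.txt} staged={none}
After op 10 (modify c.txt): modified={b.txt, c.txt, d.txt, e.txt, f.txt, g.txt, h.txt} staged={none}
After op 11 (modify a.txt): modified={a.txt, b.txt, c.txt, d.txt, e.txt, f.txt, g.txt, h.txt} staged={none}
After op 12 (git commit): modified={a.txt, b.txt, c.txt, d.txt, e.txt, f.txt, g.txt, h.txt} staged={none}
After op 13 (git add h.txt): modified={a.txt, b.txt, c.txt, d.txt, e.txt, f.txt, g.txt} staged={h.txt}
After op 14 (git add d.txt): modified={a.txt, b.txt, c.txt, e.txt, f.txt, g.txt} staged={d.txt, h.txt}
After op 15 (modify d.txt): modified={a.txt, b.txt, c.txt, d.txt, e.txt, f.txt, g.txt} staged={d.txt, h.txt}
After op 16 (git reset d.txt): modified={a.txt, b.txt, c.txt, d.txt, e.txt, f.txt, g.txt} staged={h.txt}
After op 17 (modify g.txt): modified={a.txt, b.txt, c.txt, d.txt, e.txt, f.txt, g.txt} staged={h.txt}
After op 18 (git add e.txt): modified={a.txt, b.txt, c.txt, d.txt, f.txt, g.txt} staged={e.txt, h.txt}
After op 19 (modify g.txt): modified={a.txt, b.txt, c.txt, d.txt, f.txt, g.txt} staged={e.txt, h.txt}
After op 20 (git reset h.txt): modified={a.txt, b.txt, c.txt, d.txt, f.txt, g.txt, h.txt} staged={e.txt}
After op 21 (git add c.txt): modified={a.txt, b.txt, d.txt, f.txt, g.txt, h.txt} staged={c.txt, e.txt}
After op 22 (modify e.txt): modified={a.txt, b.txt, d.txt, e.txt, f.txt, g.txt, h.txt} staged={c.txt, e.txt}
After op 23 (git add b.txt): modified={a.txt, d.txt, e.txt, f.txt, g.txt, h.txt} staged={b.txt, c.txt, e.txt}

Answer: b.txt, c.txt, e.txt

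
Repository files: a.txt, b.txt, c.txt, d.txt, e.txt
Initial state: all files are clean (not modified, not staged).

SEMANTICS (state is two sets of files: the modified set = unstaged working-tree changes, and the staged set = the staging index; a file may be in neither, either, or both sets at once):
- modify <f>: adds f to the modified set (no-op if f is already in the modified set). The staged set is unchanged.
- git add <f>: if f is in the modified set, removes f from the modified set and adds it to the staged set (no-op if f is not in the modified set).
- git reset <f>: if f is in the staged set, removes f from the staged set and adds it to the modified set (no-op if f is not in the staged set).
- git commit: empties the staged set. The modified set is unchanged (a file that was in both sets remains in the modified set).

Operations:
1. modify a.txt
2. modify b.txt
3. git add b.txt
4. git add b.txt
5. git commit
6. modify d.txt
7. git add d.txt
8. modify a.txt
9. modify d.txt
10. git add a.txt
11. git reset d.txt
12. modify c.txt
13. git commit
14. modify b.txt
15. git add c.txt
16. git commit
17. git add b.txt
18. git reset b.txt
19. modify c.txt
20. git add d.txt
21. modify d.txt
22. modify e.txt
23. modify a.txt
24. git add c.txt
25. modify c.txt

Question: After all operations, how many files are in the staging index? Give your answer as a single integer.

Answer: 2

Derivation:
After op 1 (modify a.txt): modified={a.txt} staged={none}
After op 2 (modify b.txt): modified={a.txt, b.txt} staged={none}
After op 3 (git add b.txt): modified={a.txt} staged={b.txt}
After op 4 (git add b.txt): modified={a.txt} staged={b.txt}
After op 5 (git commit): modified={a.txt} staged={none}
After op 6 (modify d.txt): modified={a.txt, d.txt} staged={none}
After op 7 (git add d.txt): modified={a.txt} staged={d.txt}
After op 8 (modify a.txt): modified={a.txt} staged={d.txt}
After op 9 (modify d.txt): modified={a.txt, d.txt} staged={d.txt}
After op 10 (git add a.txt): modified={d.txt} staged={a.txt, d.txt}
After op 11 (git reset d.txt): modified={d.txt} staged={a.txt}
After op 12 (modify c.txt): modified={c.txt, d.txt} staged={a.txt}
After op 13 (git commit): modified={c.txt, d.txt} staged={none}
After op 14 (modify b.txt): modified={b.txt, c.txt, d.txt} staged={none}
After op 15 (git add c.txt): modified={b.txt, d.txt} staged={c.txt}
After op 16 (git commit): modified={b.txt, d.txt} staged={none}
After op 17 (git add b.txt): modified={d.txt} staged={b.txt}
After op 18 (git reset b.txt): modified={b.txt, d.txt} staged={none}
After op 19 (modify c.txt): modified={b.txt, c.txt, d.txt} staged={none}
After op 20 (git add d.txt): modified={b.txt, c.txt} staged={d.txt}
After op 21 (modify d.txt): modified={b.txt, c.txt, d.txt} staged={d.txt}
After op 22 (modify e.txt): modified={b.txt, c.txt, d.txt, e.txt} staged={d.txt}
After op 23 (modify a.txt): modified={a.txt, b.txt, c.txt, d.txt, e.txt} staged={d.txt}
After op 24 (git add c.txt): modified={a.txt, b.txt, d.txt, e.txt} staged={c.txt, d.txt}
After op 25 (modify c.txt): modified={a.txt, b.txt, c.txt, d.txt, e.txt} staged={c.txt, d.txt}
Final staged set: {c.txt, d.txt} -> count=2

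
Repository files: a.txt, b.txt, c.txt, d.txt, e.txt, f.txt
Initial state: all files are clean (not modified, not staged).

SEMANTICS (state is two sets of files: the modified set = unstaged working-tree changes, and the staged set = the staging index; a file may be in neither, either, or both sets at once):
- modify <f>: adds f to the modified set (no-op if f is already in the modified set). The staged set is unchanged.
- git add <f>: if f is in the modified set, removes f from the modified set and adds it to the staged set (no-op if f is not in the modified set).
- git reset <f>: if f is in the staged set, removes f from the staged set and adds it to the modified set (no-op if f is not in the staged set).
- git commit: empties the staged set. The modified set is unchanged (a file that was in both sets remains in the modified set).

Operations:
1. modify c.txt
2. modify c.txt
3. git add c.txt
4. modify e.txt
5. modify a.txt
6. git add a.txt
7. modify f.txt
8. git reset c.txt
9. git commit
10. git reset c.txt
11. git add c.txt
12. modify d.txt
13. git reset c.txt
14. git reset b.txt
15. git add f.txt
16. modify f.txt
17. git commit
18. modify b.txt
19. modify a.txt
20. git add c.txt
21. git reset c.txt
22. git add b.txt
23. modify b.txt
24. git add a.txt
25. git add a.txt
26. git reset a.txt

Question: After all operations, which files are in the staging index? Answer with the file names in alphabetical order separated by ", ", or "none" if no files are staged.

After op 1 (modify c.txt): modified={c.txt} staged={none}
After op 2 (modify c.txt): modified={c.txt} staged={none}
After op 3 (git add c.txt): modified={none} staged={c.txt}
After op 4 (modify e.txt): modified={e.txt} staged={c.txt}
After op 5 (modify a.txt): modified={a.txt, e.txt} staged={c.txt}
After op 6 (git add a.txt): modified={e.txt} staged={a.txt, c.txt}
After op 7 (modify f.txt): modified={e.txt, f.txt} staged={a.txt, c.txt}
After op 8 (git reset c.txt): modified={c.txt, e.txt, f.txt} staged={a.txt}
After op 9 (git commit): modified={c.txt, e.txt, f.txt} staged={none}
After op 10 (git reset c.txt): modified={c.txt, e.txt, f.txt} staged={none}
After op 11 (git add c.txt): modified={e.txt, f.txt} staged={c.txt}
After op 12 (modify d.txt): modified={d.txt, e.txt, f.txt} staged={c.txt}
After op 13 (git reset c.txt): modified={c.txt, d.txt, e.txt, f.txt} staged={none}
After op 14 (git reset b.txt): modified={c.txt, d.txt, e.txt, f.txt} staged={none}
After op 15 (git add f.txt): modified={c.txt, d.txt, e.txt} staged={f.txt}
After op 16 (modify f.txt): modified={c.txt, d.txt, e.txt, f.txt} staged={f.txt}
After op 17 (git commit): modified={c.txt, d.txt, e.txt, f.txt} staged={none}
After op 18 (modify b.txt): modified={b.txt, c.txt, d.txt, e.txt, f.txt} staged={none}
After op 19 (modify a.txt): modified={a.txt, b.txt, c.txt, d.txt, e.txt, f.txt} staged={none}
After op 20 (git add c.txt): modified={a.txt, b.txt, d.txt, e.txt, f.txt} staged={c.txt}
After op 21 (git reset c.txt): modified={a.txt, b.txt, c.txt, d.txt, e.txt, f.txt} staged={none}
After op 22 (git add b.txt): modified={a.txt, c.txt, d.txt, e.txt, f.txt} staged={b.txt}
After op 23 (modify b.txt): modified={a.txt, b.txt, c.txt, d.txt, e.txt, f.txt} staged={b.txt}
After op 24 (git add a.txt): modified={b.txt, c.txt, d.txt, e.txt, f.txt} staged={a.txt, b.txt}
After op 25 (git add a.txt): modified={b.txt, c.txt, d.txt, e.txt, f.txt} staged={a.txt, b.txt}
After op 26 (git reset a.txt): modified={a.txt, b.txt, c.txt, d.txt, e.txt, f.txt} staged={b.txt}

Answer: b.txt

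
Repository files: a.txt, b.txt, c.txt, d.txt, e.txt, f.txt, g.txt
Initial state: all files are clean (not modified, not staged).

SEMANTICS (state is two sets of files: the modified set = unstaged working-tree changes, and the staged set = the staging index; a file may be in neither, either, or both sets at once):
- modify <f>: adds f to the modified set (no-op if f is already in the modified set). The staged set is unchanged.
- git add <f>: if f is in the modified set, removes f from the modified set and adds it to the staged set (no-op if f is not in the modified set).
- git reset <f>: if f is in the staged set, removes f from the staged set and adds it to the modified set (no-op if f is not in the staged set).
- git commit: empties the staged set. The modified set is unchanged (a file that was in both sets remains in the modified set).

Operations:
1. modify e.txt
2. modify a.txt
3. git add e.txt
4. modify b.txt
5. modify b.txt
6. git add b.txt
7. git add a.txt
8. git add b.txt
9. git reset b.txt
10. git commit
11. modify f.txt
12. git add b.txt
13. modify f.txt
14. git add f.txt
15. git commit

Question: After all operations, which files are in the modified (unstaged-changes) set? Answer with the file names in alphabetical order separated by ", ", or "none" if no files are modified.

Answer: none

Derivation:
After op 1 (modify e.txt): modified={e.txt} staged={none}
After op 2 (modify a.txt): modified={a.txt, e.txt} staged={none}
After op 3 (git add e.txt): modified={a.txt} staged={e.txt}
After op 4 (modify b.txt): modified={a.txt, b.txt} staged={e.txt}
After op 5 (modify b.txt): modified={a.txt, b.txt} staged={e.txt}
After op 6 (git add b.txt): modified={a.txt} staged={b.txt, e.txt}
After op 7 (git add a.txt): modified={none} staged={a.txt, b.txt, e.txt}
After op 8 (git add b.txt): modified={none} staged={a.txt, b.txt, e.txt}
After op 9 (git reset b.txt): modified={b.txt} staged={a.txt, e.txt}
After op 10 (git commit): modified={b.txt} staged={none}
After op 11 (modify f.txt): modified={b.txt, f.txt} staged={none}
After op 12 (git add b.txt): modified={f.txt} staged={b.txt}
After op 13 (modify f.txt): modified={f.txt} staged={b.txt}
After op 14 (git add f.txt): modified={none} staged={b.txt, f.txt}
After op 15 (git commit): modified={none} staged={none}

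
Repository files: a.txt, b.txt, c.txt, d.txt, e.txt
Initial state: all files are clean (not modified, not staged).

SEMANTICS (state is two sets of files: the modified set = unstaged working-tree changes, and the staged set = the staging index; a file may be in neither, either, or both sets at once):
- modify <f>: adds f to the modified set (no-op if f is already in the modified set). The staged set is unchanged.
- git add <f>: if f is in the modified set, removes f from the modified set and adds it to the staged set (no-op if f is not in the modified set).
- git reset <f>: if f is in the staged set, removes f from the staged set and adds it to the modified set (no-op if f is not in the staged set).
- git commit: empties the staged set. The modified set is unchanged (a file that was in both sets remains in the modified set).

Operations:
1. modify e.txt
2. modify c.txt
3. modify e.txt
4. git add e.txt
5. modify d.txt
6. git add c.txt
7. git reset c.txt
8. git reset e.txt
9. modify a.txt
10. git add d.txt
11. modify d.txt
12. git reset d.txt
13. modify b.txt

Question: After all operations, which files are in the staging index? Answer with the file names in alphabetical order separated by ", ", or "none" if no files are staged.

Answer: none

Derivation:
After op 1 (modify e.txt): modified={e.txt} staged={none}
After op 2 (modify c.txt): modified={c.txt, e.txt} staged={none}
After op 3 (modify e.txt): modified={c.txt, e.txt} staged={none}
After op 4 (git add e.txt): modified={c.txt} staged={e.txt}
After op 5 (modify d.txt): modified={c.txt, d.txt} staged={e.txt}
After op 6 (git add c.txt): modified={d.txt} staged={c.txt, e.txt}
After op 7 (git reset c.txt): modified={c.txt, d.txt} staged={e.txt}
After op 8 (git reset e.txt): modified={c.txt, d.txt, e.txt} staged={none}
After op 9 (modify a.txt): modified={a.txt, c.txt, d.txt, e.txt} staged={none}
After op 10 (git add d.txt): modified={a.txt, c.txt, e.txt} staged={d.txt}
After op 11 (modify d.txt): modified={a.txt, c.txt, d.txt, e.txt} staged={d.txt}
After op 12 (git reset d.txt): modified={a.txt, c.txt, d.txt, e.txt} staged={none}
After op 13 (modify b.txt): modified={a.txt, b.txt, c.txt, d.txt, e.txt} staged={none}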